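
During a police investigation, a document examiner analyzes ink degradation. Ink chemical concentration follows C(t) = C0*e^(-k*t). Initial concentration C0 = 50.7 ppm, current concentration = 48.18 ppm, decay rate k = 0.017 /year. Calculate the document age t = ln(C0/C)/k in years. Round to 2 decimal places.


Document age estimation:
C0/C = 50.7 / 48.18 = 1.052304
ln(C0/C) = 0.050982
t = 0.050982 / 0.017 = 3.00 years

3.00


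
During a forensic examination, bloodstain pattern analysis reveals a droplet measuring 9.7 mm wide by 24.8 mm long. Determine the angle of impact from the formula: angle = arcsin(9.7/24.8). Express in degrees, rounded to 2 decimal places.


Blood spatter impact angle calculation:
width / length = 9.7 / 24.8 = 0.391129
angle = arcsin(0.391129)
angle = 23.02 degrees

23.02


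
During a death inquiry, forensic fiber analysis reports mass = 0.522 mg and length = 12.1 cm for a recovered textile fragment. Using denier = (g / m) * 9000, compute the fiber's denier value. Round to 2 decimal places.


Denier calculation:
Mass in grams = 0.522 mg / 1000 = 0.000522 g
Length in meters = 12.1 cm / 100 = 0.121 m
Linear density = mass / length = 0.000522 / 0.121 = 0.00431405 g/m
Denier = (g/m) * 9000 = 0.00431405 * 9000 = 38.83

38.83


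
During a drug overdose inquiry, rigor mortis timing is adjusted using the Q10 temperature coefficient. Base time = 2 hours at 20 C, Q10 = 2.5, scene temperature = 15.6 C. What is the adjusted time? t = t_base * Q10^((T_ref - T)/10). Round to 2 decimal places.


Rigor mortis time adjustment:
Exponent = (T_ref - T_actual) / 10 = (20 - 15.6) / 10 = 0.44
Q10 factor = 2.5^0.44 = 1.49656
t_adjusted = 2 * 1.49656 = 2.99 hours

2.99


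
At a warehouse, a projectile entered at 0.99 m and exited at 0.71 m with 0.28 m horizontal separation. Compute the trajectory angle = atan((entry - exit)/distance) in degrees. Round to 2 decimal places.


Bullet trajectory angle:
Height difference = 0.99 - 0.71 = 0.28 m
angle = atan(0.28 / 0.28)
angle = atan(1)
angle = 45.00 degrees

45.00


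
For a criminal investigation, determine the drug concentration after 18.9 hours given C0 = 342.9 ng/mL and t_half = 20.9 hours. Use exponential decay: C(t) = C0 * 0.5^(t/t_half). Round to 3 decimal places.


Drug concentration decay:
Number of half-lives = t / t_half = 18.9 / 20.9 = 0.904306
Decay factor = 0.5^0.904306 = 0.53428966
C(t) = 342.9 * 0.53428966 = 183.208 ng/mL

183.208


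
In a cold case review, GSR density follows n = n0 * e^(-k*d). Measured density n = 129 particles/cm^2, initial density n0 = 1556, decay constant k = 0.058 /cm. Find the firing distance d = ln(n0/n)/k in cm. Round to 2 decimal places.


GSR distance calculation:
n0/n = 1556 / 129 = 12.062016
ln(n0/n) = 2.490061
d = 2.490061 / 0.058 = 42.93 cm

42.93


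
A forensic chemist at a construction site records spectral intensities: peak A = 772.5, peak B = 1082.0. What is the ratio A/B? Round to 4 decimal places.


Spectral peak ratio:
Peak A = 772.5 counts
Peak B = 1082.0 counts
Ratio = 772.5 / 1082.0 = 0.7140

0.7140


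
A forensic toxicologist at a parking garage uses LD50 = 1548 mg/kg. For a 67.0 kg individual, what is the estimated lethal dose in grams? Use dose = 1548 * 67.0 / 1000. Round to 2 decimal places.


Lethal dose calculation:
Lethal dose = LD50 * body_weight / 1000
= 1548 * 67.0 / 1000
= 103716 / 1000
= 103.72 g

103.72


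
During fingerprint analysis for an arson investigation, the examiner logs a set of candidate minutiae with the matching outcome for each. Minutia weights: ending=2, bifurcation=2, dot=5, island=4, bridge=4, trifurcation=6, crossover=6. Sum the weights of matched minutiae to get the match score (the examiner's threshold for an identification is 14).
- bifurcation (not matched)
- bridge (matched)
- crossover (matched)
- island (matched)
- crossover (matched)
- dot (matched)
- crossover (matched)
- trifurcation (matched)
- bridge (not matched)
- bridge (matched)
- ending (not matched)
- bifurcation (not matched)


Weighted minutiae match score:
  bifurcation: not matched, +0
  bridge: matched, +4 (running total 4)
  crossover: matched, +6 (running total 10)
  island: matched, +4 (running total 14)
  crossover: matched, +6 (running total 20)
  dot: matched, +5 (running total 25)
  crossover: matched, +6 (running total 31)
  trifurcation: matched, +6 (running total 37)
  bridge: not matched, +0
  bridge: matched, +4 (running total 41)
  ending: not matched, +0
  bifurcation: not matched, +0
Total score = 41
Threshold = 14; verdict = identification

41


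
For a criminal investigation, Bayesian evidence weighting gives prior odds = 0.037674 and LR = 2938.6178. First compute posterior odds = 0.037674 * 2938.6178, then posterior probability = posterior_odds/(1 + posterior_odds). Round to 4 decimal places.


Bayesian evidence evaluation:
Posterior odds = prior_odds * LR = 0.037674 * 2938.6178 = 110.7095
Posterior probability = posterior_odds / (1 + posterior_odds)
= 110.7095 / (1 + 110.7095)
= 110.7095 / 111.7095
= 0.9910

0.9910


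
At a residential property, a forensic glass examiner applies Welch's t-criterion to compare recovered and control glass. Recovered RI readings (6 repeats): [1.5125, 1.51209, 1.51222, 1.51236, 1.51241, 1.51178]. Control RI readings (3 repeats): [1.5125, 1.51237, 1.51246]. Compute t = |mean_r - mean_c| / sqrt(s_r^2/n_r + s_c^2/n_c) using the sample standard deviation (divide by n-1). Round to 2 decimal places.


Welch's t-criterion for glass RI comparison:
Recovered mean = sum / n_r = 9.07336 / 6 = 1.5122267
Control mean = sum / n_c = 4.53733 / 3 = 1.5124433
Recovered sample variance s_r^2 = 6.88667e-08
Control sample variance s_c^2 = 4.43333e-09
Welch SE (unpooled) = sqrt(s_r^2/n_r + s_c^2/n_c) = sqrt(1.14778e-08 + 1.47778e-09) = sqrt(1.29556e-08) = 0.000113823
|mean_r - mean_c| = 0.000216667
t = 0.000216667 / 0.000113823 = 1.90

1.90


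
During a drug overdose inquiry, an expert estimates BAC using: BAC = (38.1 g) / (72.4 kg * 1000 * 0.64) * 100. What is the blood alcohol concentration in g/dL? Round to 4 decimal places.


Applying the Widmark formula:
BAC = (dose_g / (body_wt * 1000 * r)) * 100
Denominator = 72.4 * 1000 * 0.64 = 46336
BAC = (38.1 / 46336) * 100
BAC = 0.0822 g/dL

0.0822


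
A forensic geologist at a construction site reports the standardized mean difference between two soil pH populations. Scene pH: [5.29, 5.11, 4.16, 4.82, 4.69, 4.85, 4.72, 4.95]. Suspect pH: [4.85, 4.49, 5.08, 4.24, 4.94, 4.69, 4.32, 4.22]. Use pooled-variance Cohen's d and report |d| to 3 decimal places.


Pooled-variance Cohen's d for soil pH comparison:
Scene mean = 38.59 / 8 = 4.82375
Suspect mean = 36.83 / 8 = 4.60375
Scene sample variance s_s^2 = 0.11217
Suspect sample variance s_c^2 = 0.11157
Pooled variance = ((n_s-1)*s_s^2 + (n_c-1)*s_c^2) / (n_s + n_c - 2) = 0.11187
Pooled SD = sqrt(0.11187) = 0.33447
Mean difference = 0.22
|d| = |0.22| / 0.33447 = 0.658

0.658


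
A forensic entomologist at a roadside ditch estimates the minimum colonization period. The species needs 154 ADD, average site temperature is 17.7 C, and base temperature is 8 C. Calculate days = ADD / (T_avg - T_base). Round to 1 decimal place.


Insect development time:
Effective temperature = avg_temp - T_base = 17.7 - 8 = 9.7 C
Days = ADD / effective_temp = 154 / 9.7 = 15.9 days

15.9


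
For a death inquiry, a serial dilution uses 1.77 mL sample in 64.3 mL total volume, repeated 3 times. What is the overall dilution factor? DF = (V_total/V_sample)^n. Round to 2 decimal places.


Dilution factor calculation:
Single dilution = V_total / V_sample = 64.3 / 1.77 ≈ 36.327684
Number of dilutions = 3
Total DF = (64.3 / 1.77)^3 (full precision, rounded at the end) = 47941.67

47941.67


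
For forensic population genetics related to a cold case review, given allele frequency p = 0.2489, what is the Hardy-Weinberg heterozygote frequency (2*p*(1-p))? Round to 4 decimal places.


Hardy-Weinberg heterozygote frequency:
q = 1 - p = 1 - 0.2489 = 0.7511
2pq = 2 * 0.2489 * 0.7511 = 0.3739

0.3739


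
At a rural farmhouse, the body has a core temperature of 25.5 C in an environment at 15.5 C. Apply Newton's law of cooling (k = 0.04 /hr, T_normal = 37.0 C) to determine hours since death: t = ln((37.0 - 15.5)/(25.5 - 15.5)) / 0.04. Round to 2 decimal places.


Using Newton's law of cooling:
t = ln((T_normal - T_ambient) / (T_body - T_ambient)) / k
T_normal - T_ambient = 21.5
T_body - T_ambient = 10.0
Ratio = 2.15
ln(ratio) = 0.765468
t = 0.765468 / 0.04 = 19.14 hours

19.14


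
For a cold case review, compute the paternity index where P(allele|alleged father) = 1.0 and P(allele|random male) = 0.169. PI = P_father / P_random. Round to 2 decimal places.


Paternity Index calculation:
PI = P(allele|father) / P(allele|random)
PI = 1.0 / 0.169
PI = 5.92

5.92


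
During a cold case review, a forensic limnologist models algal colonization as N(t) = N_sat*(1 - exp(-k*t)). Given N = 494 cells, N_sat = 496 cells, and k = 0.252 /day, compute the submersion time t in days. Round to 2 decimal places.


PMSI from diatom colonization curve:
N / N_sat = 494 / 496 = 0.995968
1 - N/N_sat = 0.004032
ln(1 - N/N_sat) = -5.513493
t = -ln(1 - N/N_sat) / k = -(-5.513493) / 0.252 = 21.88 days

21.88


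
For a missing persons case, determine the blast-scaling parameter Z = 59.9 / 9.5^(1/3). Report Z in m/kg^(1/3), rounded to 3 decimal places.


Scaled distance calculation:
W^(1/3) = 9.5^(1/3) = 2.117912
Z = R / W^(1/3) = 59.9 / 2.117912
Z = 28.283 m/kg^(1/3)

28.283


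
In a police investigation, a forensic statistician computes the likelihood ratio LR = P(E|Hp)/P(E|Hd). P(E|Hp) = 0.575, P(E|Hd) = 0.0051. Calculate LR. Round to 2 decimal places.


Likelihood ratio calculation:
LR = P(E|Hp) / P(E|Hd)
LR = 0.575 / 0.0051
LR = 112.75

112.75


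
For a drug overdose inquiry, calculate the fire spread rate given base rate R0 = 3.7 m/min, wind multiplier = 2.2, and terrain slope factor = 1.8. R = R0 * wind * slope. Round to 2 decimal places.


Fire spread rate calculation:
R = R0 * wind_factor * slope_factor
= 3.7 * 2.2 * 1.8
= 8.14 * 1.8
= 14.65 m/min

14.65


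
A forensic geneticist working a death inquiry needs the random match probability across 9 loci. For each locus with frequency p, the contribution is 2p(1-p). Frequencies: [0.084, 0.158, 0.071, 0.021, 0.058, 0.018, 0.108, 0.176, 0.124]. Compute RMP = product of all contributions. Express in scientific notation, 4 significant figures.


Computing RMP for 9 loci:
Locus 1: 2 * 0.084 * 0.916 = 0.153888
Locus 2: 2 * 0.158 * 0.842 = 0.266072
Locus 3: 2 * 0.071 * 0.929 = 0.131918
Locus 4: 2 * 0.021 * 0.979 = 0.041118
Locus 5: 2 * 0.058 * 0.942 = 0.109272
Locus 6: 2 * 0.018 * 0.982 = 0.035352
Locus 7: 2 * 0.108 * 0.892 = 0.192672
Locus 8: 2 * 0.176 * 0.824 = 0.290048
Locus 9: 2 * 0.124 * 0.876 = 0.217248
RMP = 1.042e-08

1.042e-08


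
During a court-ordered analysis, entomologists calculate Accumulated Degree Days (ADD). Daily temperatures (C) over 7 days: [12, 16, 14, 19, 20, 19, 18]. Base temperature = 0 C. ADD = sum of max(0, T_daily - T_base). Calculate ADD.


Computing ADD day by day:
Day 1: max(0, 12 - 0) = 12
Day 2: max(0, 16 - 0) = 16
Day 3: max(0, 14 - 0) = 14
Day 4: max(0, 19 - 0) = 19
Day 5: max(0, 20 - 0) = 20
Day 6: max(0, 19 - 0) = 19
Day 7: max(0, 18 - 0) = 18
Total ADD = 118

118


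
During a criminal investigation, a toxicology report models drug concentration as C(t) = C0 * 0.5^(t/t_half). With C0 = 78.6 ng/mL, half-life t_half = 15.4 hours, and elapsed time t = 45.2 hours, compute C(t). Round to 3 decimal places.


Drug concentration decay:
Number of half-lives = t / t_half = 45.2 / 15.4 = 2.935065
Decay factor = 0.5^2.935065 = 0.13075473
C(t) = 78.6 * 0.13075473 = 10.277 ng/mL

10.277


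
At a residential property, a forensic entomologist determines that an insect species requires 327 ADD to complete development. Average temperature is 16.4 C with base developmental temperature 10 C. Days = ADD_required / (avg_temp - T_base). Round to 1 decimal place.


Insect development time:
Effective temperature = avg_temp - T_base = 16.4 - 10 = 6.4 C
Days = ADD / effective_temp = 327 / 6.4 = 51.1 days

51.1


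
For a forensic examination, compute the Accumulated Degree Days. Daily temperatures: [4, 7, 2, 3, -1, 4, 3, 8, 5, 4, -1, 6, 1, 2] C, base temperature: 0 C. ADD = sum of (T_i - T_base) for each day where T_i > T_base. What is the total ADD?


Computing ADD day by day:
Day 1: max(0, 4 - 0) = 4
Day 2: max(0, 7 - 0) = 7
Day 3: max(0, 2 - 0) = 2
Day 4: max(0, 3 - 0) = 3
Day 5: max(0, -1 - 0) = 0
Day 6: max(0, 4 - 0) = 4
Day 7: max(0, 3 - 0) = 3
Day 8: max(0, 8 - 0) = 8
Day 9: max(0, 5 - 0) = 5
Day 10: max(0, 4 - 0) = 4
Day 11: max(0, -1 - 0) = 0
Day 12: max(0, 6 - 0) = 6
Day 13: max(0, 1 - 0) = 1
Day 14: max(0, 2 - 0) = 2
Total ADD = 49

49


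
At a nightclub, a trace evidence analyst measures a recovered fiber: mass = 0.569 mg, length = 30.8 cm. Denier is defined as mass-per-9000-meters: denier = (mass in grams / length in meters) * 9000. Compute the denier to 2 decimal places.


Denier calculation:
Mass in grams = 0.569 mg / 1000 = 0.000569 g
Length in meters = 30.8 cm / 100 = 0.308 m
Linear density = mass / length = 0.000569 / 0.308 = 0.0018474 g/m
Denier = (g/m) * 9000 = 0.0018474 * 9000 = 16.63

16.63


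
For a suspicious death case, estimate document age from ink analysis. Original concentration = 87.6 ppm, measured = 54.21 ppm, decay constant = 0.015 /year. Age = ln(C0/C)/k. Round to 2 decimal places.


Document age estimation:
C0/C = 87.6 / 54.21 = 1.615938
ln(C0/C) = 0.479916
t = 0.479916 / 0.015 = 31.99 years

31.99


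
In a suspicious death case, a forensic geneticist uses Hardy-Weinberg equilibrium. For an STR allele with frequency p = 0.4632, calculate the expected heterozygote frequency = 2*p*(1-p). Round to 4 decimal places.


Hardy-Weinberg heterozygote frequency:
q = 1 - p = 1 - 0.4632 = 0.5368
2pq = 2 * 0.4632 * 0.5368 = 0.4973

0.4973


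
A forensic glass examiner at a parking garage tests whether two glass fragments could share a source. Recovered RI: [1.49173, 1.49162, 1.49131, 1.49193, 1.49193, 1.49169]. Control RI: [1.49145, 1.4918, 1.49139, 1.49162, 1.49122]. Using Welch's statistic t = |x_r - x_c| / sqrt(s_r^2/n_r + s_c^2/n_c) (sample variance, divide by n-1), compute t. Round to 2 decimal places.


Welch's t-criterion for glass RI comparison:
Recovered mean = sum / n_r = 8.95021 / 6 = 1.4917017
Control mean = sum / n_c = 7.45748 / 5 = 1.491496
Recovered sample variance s_r^2 = 5.30567e-08
Control sample variance s_c^2 = 4.933e-08
Welch SE (unpooled) = sqrt(s_r^2/n_r + s_c^2/n_c) = sqrt(8.84278e-09 + 9.866e-09) = sqrt(1.87088e-08) = 0.00013678
|mean_r - mean_c| = 0.000205667
t = 0.000205667 / 0.00013678 = 1.50

1.50


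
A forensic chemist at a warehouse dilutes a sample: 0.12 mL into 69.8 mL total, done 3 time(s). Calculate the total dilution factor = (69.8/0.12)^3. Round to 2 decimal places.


Dilution factor calculation:
Single dilution = V_total / V_sample = 69.8 / 0.12 ≈ 581.666667
Number of dilutions = 3
Total DF = (69.8 / 0.12)^3 (full precision, rounded at the end) = 196798837.96

196798837.96


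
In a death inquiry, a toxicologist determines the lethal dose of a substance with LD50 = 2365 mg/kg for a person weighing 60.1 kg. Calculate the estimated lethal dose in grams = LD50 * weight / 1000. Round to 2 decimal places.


Lethal dose calculation:
Lethal dose = LD50 * body_weight / 1000
= 2365 * 60.1 / 1000
= 142136.5 / 1000
= 142.14 g

142.14


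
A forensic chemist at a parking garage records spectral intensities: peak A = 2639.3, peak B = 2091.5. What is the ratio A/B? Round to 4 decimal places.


Spectral peak ratio:
Peak A = 2639.3 counts
Peak B = 2091.5 counts
Ratio = 2639.3 / 2091.5 = 1.2619

1.2619


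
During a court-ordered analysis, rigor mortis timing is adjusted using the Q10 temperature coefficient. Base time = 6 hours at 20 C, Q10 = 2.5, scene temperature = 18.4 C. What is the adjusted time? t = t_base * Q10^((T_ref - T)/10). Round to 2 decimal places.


Rigor mortis time adjustment:
Exponent = (T_ref - T_actual) / 10 = (20 - 18.4) / 10 = 0.16
Q10 factor = 2.5^0.16 = 1.1579
t_adjusted = 6 * 1.1579 = 6.95 hours

6.95


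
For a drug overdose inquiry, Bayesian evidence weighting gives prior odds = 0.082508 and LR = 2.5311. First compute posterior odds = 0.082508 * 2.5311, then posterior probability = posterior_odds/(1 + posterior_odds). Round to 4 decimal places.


Bayesian evidence evaluation:
Posterior odds = prior_odds * LR = 0.082508 * 2.5311 = 0.208836
Posterior probability = posterior_odds / (1 + posterior_odds)
= 0.208836 / (1 + 0.208836)
= 0.208836 / 1.208836
= 0.1728

0.1728


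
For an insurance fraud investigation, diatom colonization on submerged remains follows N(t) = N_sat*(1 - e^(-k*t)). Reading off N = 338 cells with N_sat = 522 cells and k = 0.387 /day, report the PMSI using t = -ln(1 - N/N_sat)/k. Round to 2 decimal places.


PMSI from diatom colonization curve:
N / N_sat = 338 / 522 = 0.64751
1 - N/N_sat = 0.35249
ln(1 - N/N_sat) = -1.042733
t = -ln(1 - N/N_sat) / k = -(-1.042733) / 0.387 = 2.69 days

2.69


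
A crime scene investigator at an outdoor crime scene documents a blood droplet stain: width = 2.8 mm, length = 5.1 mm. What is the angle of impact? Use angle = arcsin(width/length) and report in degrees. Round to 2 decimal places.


Blood spatter impact angle calculation:
width / length = 2.8 / 5.1 = 0.54902
angle = arcsin(0.54902)
angle = 33.30 degrees

33.30


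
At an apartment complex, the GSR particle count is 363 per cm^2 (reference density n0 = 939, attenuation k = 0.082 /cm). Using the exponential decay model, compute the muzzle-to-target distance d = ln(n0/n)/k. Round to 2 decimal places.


GSR distance calculation:
n0/n = 939 / 363 = 2.586777
ln(n0/n) = 0.950413
d = 0.950413 / 0.082 = 11.59 cm

11.59


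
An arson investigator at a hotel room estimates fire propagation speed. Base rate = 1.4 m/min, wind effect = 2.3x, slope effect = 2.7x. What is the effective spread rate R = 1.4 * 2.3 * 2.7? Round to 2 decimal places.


Fire spread rate calculation:
R = R0 * wind_factor * slope_factor
= 1.4 * 2.3 * 2.7
= 3.22 * 2.7
= 8.69 m/min

8.69


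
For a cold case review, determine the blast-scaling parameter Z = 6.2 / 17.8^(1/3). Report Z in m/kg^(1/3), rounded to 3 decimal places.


Scaled distance calculation:
W^(1/3) = 17.8^(1/3) = 2.610999
Z = R / W^(1/3) = 6.2 / 2.610999
Z = 2.375 m/kg^(1/3)

2.375


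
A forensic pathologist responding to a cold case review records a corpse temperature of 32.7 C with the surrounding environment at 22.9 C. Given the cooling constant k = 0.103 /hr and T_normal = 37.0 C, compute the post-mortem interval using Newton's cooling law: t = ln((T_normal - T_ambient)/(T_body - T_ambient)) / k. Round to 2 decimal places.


Using Newton's law of cooling:
t = ln((T_normal - T_ambient) / (T_body - T_ambient)) / k
T_normal - T_ambient = 14.1
T_body - T_ambient = 9.8
Ratio = 1.438776
ln(ratio) = 0.363793
t = 0.363793 / 0.103 = 3.53 hours

3.53


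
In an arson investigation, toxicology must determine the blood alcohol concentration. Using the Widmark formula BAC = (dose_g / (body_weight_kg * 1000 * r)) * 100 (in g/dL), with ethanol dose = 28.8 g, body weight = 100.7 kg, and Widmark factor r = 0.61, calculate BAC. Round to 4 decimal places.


Applying the Widmark formula:
BAC = (dose_g / (body_wt * 1000 * r)) * 100
Denominator = 100.7 * 1000 * 0.61 = 61427
BAC = (28.8 / 61427) * 100
BAC = 0.0469 g/dL

0.0469


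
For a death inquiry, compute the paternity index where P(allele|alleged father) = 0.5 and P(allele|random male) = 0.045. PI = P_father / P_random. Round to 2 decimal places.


Paternity Index calculation:
PI = P(allele|father) / P(allele|random)
PI = 0.5 / 0.045
PI = 11.11

11.11


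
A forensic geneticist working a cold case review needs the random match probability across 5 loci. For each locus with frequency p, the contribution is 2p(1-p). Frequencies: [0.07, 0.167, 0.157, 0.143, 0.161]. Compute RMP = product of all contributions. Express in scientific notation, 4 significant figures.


Computing RMP for 5 loci:
Locus 1: 2 * 0.07 * 0.93 = 0.1302
Locus 2: 2 * 0.167 * 0.833 = 0.278222
Locus 3: 2 * 0.157 * 0.843 = 0.264702
Locus 4: 2 * 0.143 * 0.857 = 0.245102
Locus 5: 2 * 0.161 * 0.839 = 0.270158
RMP = 6.349e-04

6.349e-04


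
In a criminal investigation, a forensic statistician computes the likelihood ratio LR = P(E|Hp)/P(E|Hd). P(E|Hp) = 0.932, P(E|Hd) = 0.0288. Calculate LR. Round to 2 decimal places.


Likelihood ratio calculation:
LR = P(E|Hp) / P(E|Hd)
LR = 0.932 / 0.0288
LR = 32.36

32.36


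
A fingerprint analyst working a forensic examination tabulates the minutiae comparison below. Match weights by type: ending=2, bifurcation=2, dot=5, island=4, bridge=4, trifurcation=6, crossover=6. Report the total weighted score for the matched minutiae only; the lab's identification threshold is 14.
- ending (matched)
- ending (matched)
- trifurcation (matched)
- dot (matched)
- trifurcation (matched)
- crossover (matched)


Weighted minutiae match score:
  ending: matched, +2 (running total 2)
  ending: matched, +2 (running total 4)
  trifurcation: matched, +6 (running total 10)
  dot: matched, +5 (running total 15)
  trifurcation: matched, +6 (running total 21)
  crossover: matched, +6 (running total 27)
Total score = 27
Threshold = 14; verdict = identification

27


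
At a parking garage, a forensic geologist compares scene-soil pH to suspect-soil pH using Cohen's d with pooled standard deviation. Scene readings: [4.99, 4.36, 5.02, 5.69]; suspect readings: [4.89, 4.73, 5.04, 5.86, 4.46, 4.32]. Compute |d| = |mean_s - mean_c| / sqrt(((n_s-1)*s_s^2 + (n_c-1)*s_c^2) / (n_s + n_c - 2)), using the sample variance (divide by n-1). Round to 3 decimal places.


Pooled-variance Cohen's d for soil pH comparison:
Scene mean = 20.06 / 4 = 5.015
Suspect mean = 29.3 / 6 = 4.883333
Scene sample variance s_s^2 = 0.2951
Suspect sample variance s_c^2 = 0.299707
Pooled variance = ((n_s-1)*s_s^2 + (n_c-1)*s_c^2) / (n_s + n_c - 2) = 0.297979
Pooled SD = sqrt(0.297979) = 0.545875
Mean difference = 0.131667
|d| = |0.131667| / 0.545875 = 0.241

0.241


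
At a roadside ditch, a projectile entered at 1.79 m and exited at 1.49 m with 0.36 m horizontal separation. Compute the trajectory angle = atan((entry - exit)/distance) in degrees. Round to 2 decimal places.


Bullet trajectory angle:
Height difference = 1.79 - 1.49 = 0.3 m
angle = atan(0.3 / 0.36)
angle = atan(0.833333)
angle = 39.81 degrees

39.81


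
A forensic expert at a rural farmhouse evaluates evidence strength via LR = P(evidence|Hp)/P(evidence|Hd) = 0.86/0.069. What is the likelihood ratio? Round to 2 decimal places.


Likelihood ratio calculation:
LR = P(E|Hp) / P(E|Hd)
LR = 0.86 / 0.069
LR = 12.46

12.46


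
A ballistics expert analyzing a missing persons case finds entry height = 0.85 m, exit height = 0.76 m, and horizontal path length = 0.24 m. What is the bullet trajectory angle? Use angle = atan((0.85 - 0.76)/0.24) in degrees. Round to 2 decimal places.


Bullet trajectory angle:
Height difference = 0.85 - 0.76 = 0.09 m
angle = atan(0.09 / 0.24)
angle = atan(0.375)
angle = 20.56 degrees

20.56


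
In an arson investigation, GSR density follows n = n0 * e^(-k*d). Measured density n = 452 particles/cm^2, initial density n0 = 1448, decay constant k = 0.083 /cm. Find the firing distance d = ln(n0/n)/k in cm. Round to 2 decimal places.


GSR distance calculation:
n0/n = 1448 / 452 = 3.20354
ln(n0/n) = 1.164256
d = 1.164256 / 0.083 = 14.03 cm

14.03


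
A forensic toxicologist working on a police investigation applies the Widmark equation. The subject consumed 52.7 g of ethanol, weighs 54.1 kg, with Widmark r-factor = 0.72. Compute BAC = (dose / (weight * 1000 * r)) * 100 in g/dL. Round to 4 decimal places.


Applying the Widmark formula:
BAC = (dose_g / (body_wt * 1000 * r)) * 100
Denominator = 54.1 * 1000 * 0.72 = 38952
BAC = (52.7 / 38952) * 100
BAC = 0.1353 g/dL

0.1353


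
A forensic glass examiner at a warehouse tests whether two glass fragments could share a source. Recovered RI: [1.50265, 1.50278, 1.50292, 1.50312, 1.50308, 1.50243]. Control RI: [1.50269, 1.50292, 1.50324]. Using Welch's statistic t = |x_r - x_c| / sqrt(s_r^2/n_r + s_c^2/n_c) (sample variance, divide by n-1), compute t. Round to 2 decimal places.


Welch's t-criterion for glass RI comparison:
Recovered mean = sum / n_r = 9.01698 / 6 = 1.50283
Control mean = sum / n_c = 4.50885 / 3 = 1.50295
Recovered sample variance s_r^2 = 6.992e-08
Control sample variance s_c^2 = 7.63e-08
Welch SE (unpooled) = sqrt(s_r^2/n_r + s_c^2/n_c) = sqrt(1.16533e-08 + 2.54333e-08) = sqrt(3.70866e-08) = 0.000192579
|mean_r - mean_c| = 0.00012
t = 0.00012 / 0.000192579 = 0.62

0.62


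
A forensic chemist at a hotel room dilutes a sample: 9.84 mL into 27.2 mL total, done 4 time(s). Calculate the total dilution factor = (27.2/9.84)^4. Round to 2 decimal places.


Dilution factor calculation:
Single dilution = V_total / V_sample = 27.2 / 9.84 ≈ 2.764228
Number of dilutions = 4
Total DF = (27.2 / 9.84)^4 (full precision, rounded at the end) = 58.38

58.38


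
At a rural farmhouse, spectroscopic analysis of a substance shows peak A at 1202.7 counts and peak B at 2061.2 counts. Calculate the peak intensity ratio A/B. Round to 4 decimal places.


Spectral peak ratio:
Peak A = 1202.7 counts
Peak B = 2061.2 counts
Ratio = 1202.7 / 2061.2 = 0.5835

0.5835


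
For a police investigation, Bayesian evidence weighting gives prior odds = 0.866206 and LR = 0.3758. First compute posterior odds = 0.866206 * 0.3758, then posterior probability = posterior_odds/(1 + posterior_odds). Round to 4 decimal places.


Bayesian evidence evaluation:
Posterior odds = prior_odds * LR = 0.866206 * 0.3758 = 0.3255202
Posterior probability = posterior_odds / (1 + posterior_odds)
= 0.3255202 / (1 + 0.3255202)
= 0.3255202 / 1.3255202
= 0.2456

0.2456


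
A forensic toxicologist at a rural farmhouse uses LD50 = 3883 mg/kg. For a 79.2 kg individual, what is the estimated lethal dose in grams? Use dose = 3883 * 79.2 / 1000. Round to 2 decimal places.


Lethal dose calculation:
Lethal dose = LD50 * body_weight / 1000
= 3883 * 79.2 / 1000
= 307533.6 / 1000
= 307.53 g

307.53


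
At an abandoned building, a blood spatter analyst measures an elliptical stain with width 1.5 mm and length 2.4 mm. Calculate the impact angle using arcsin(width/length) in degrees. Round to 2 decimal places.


Blood spatter impact angle calculation:
width / length = 1.5 / 2.4 = 0.625
angle = arcsin(0.625)
angle = 38.68 degrees

38.68


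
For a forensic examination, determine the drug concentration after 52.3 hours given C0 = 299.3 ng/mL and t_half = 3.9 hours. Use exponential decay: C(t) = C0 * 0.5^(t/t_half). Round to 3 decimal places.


Drug concentration decay:
Number of half-lives = t / t_half = 52.3 / 3.9 = 13.410256
Decay factor = 0.5^13.410256 = 0.00009186
C(t) = 299.3 * 0.00009186 = 0.027 ng/mL

0.027


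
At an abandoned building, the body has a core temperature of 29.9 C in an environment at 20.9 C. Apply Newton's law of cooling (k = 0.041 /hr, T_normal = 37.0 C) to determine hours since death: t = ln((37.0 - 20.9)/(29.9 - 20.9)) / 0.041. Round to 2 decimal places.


Using Newton's law of cooling:
t = ln((T_normal - T_ambient) / (T_body - T_ambient)) / k
T_normal - T_ambient = 16.1
T_body - T_ambient = 9.0
Ratio = 1.788889
ln(ratio) = 0.581595
t = 0.581595 / 0.041 = 14.19 hours

14.19


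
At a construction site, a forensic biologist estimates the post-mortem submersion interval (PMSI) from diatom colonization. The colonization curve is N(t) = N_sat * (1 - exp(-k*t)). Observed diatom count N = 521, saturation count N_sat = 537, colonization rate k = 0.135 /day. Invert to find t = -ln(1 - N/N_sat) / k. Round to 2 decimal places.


PMSI from diatom colonization curve:
N / N_sat = 521 / 537 = 0.970205
1 - N/N_sat = 0.029795
ln(1 - N/N_sat) = -3.513415
t = -ln(1 - N/N_sat) / k = -(-3.513415) / 0.135 = 26.03 days

26.03


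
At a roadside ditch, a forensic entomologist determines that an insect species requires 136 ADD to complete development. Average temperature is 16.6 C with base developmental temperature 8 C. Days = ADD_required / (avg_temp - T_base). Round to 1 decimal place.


Insect development time:
Effective temperature = avg_temp - T_base = 16.6 - 8 = 8.6 C
Days = ADD / effective_temp = 136 / 8.6 = 15.8 days

15.8


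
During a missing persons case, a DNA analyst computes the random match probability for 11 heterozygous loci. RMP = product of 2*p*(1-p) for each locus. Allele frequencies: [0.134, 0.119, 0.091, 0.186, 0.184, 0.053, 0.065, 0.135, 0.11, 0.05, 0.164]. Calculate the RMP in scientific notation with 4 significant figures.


Computing RMP for 11 loci:
Locus 1: 2 * 0.134 * 0.866 = 0.232088
Locus 2: 2 * 0.119 * 0.881 = 0.209678
Locus 3: 2 * 0.091 * 0.909 = 0.165438
Locus 4: 2 * 0.186 * 0.814 = 0.302808
Locus 5: 2 * 0.184 * 0.816 = 0.300288
Locus 6: 2 * 0.053 * 0.947 = 0.100382
Locus 7: 2 * 0.065 * 0.935 = 0.12155
Locus 8: 2 * 0.135 * 0.865 = 0.23355
Locus 9: 2 * 0.11 * 0.89 = 0.1958
Locus 10: 2 * 0.05 * 0.95 = 0.095
Locus 11: 2 * 0.164 * 0.836 = 0.274208
RMP = 1.064e-08

1.064e-08


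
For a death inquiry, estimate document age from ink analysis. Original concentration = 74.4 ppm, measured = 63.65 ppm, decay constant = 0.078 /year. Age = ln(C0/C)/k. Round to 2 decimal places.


Document age estimation:
C0/C = 74.4 / 63.65 = 1.168892
ln(C0/C) = 0.156056
t = 0.156056 / 0.078 = 2.00 years

2.00


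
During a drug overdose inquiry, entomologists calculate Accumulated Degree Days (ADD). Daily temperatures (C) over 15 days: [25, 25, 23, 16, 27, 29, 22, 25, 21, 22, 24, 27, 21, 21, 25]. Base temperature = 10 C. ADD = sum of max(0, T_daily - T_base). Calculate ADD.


Computing ADD day by day:
Day 1: max(0, 25 - 10) = 15
Day 2: max(0, 25 - 10) = 15
Day 3: max(0, 23 - 10) = 13
Day 4: max(0, 16 - 10) = 6
Day 5: max(0, 27 - 10) = 17
Day 6: max(0, 29 - 10) = 19
Day 7: max(0, 22 - 10) = 12
Day 8: max(0, 25 - 10) = 15
Day 9: max(0, 21 - 10) = 11
Day 10: max(0, 22 - 10) = 12
Day 11: max(0, 24 - 10) = 14
Day 12: max(0, 27 - 10) = 17
Day 13: max(0, 21 - 10) = 11
Day 14: max(0, 21 - 10) = 11
Day 15: max(0, 25 - 10) = 15
Total ADD = 203

203


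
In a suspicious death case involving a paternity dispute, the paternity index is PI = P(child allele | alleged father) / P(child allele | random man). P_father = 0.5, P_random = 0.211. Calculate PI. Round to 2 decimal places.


Paternity Index calculation:
PI = P(allele|father) / P(allele|random)
PI = 0.5 / 0.211
PI = 2.37

2.37


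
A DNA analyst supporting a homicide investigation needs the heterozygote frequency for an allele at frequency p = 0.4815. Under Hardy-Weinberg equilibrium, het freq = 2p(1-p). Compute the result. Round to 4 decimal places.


Hardy-Weinberg heterozygote frequency:
q = 1 - p = 1 - 0.4815 = 0.5185
2pq = 2 * 0.4815 * 0.5185 = 0.4993

0.4993


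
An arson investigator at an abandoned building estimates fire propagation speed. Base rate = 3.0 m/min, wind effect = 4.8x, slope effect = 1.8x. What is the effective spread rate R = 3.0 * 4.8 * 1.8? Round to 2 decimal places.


Fire spread rate calculation:
R = R0 * wind_factor * slope_factor
= 3.0 * 4.8 * 1.8
= 14.4 * 1.8
= 25.92 m/min

25.92


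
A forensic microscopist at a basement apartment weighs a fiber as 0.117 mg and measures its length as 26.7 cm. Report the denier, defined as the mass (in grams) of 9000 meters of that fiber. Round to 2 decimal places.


Denier calculation:
Mass in grams = 0.117 mg / 1000 = 0.000117 g
Length in meters = 26.7 cm / 100 = 0.267 m
Linear density = mass / length = 0.000117 / 0.267 = 0.0004382 g/m
Denier = (g/m) * 9000 = 0.0004382 * 9000 = 3.94

3.94


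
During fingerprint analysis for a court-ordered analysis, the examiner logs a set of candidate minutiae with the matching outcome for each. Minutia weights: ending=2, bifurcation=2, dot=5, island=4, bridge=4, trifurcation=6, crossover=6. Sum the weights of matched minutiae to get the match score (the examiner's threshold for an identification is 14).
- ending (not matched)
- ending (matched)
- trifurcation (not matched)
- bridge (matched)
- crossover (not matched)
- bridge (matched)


Weighted minutiae match score:
  ending: not matched, +0
  ending: matched, +2 (running total 2)
  trifurcation: not matched, +0
  bridge: matched, +4 (running total 6)
  crossover: not matched, +0
  bridge: matched, +4 (running total 10)
Total score = 10
Threshold = 14; verdict = inconclusive

10


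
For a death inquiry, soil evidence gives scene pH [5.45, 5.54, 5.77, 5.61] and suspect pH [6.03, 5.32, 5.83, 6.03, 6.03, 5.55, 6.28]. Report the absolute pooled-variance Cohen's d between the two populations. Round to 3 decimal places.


Pooled-variance Cohen's d for soil pH comparison:
Scene mean = 22.37 / 4 = 5.5925
Suspect mean = 41.07 / 7 = 5.867143
Scene sample variance s_s^2 = 0.018292
Suspect sample variance s_c^2 = 0.108557
Pooled variance = ((n_s-1)*s_s^2 + (n_c-1)*s_c^2) / (n_s + n_c - 2) = 0.078469
Pooled SD = sqrt(0.078469) = 0.280123
Mean difference = -0.274643
|d| = |-0.274643| / 0.280123 = 0.980

0.980


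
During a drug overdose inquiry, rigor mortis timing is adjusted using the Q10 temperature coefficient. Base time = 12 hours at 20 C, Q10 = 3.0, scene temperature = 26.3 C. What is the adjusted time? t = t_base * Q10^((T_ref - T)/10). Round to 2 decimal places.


Rigor mortis time adjustment:
Exponent = (T_ref - T_actual) / 10 = (20 - 26.3) / 10 = -0.63
Q10 factor = 3.0^-0.63 = 0.50051
t_adjusted = 12 * 0.50051 = 6.01 hours

6.01


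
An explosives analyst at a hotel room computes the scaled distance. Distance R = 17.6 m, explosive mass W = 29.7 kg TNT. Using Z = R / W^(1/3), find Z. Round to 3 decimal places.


Scaled distance calculation:
W^(1/3) = 29.7^(1/3) = 3.09684
Z = R / W^(1/3) = 17.6 / 3.09684
Z = 5.683 m/kg^(1/3)

5.683


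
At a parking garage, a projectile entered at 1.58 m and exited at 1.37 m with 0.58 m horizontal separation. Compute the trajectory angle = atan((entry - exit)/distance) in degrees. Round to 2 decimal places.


Bullet trajectory angle:
Height difference = 1.58 - 1.37 = 0.21 m
angle = atan(0.21 / 0.58)
angle = atan(0.362069)
angle = 19.90 degrees

19.90


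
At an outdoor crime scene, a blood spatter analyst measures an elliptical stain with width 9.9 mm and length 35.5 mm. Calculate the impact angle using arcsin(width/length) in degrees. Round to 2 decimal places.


Blood spatter impact angle calculation:
width / length = 9.9 / 35.5 = 0.278873
angle = arcsin(0.278873)
angle = 16.19 degrees

16.19


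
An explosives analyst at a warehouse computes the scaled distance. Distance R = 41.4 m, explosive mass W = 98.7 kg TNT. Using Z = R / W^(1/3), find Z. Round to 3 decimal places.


Scaled distance calculation:
W^(1/3) = 98.7^(1/3) = 4.621387
Z = R / W^(1/3) = 41.4 / 4.621387
Z = 8.958 m/kg^(1/3)

8.958


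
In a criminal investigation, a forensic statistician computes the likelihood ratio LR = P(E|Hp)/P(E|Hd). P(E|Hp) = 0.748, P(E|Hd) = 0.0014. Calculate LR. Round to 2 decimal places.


Likelihood ratio calculation:
LR = P(E|Hp) / P(E|Hd)
LR = 0.748 / 0.0014
LR = 534.29

534.29


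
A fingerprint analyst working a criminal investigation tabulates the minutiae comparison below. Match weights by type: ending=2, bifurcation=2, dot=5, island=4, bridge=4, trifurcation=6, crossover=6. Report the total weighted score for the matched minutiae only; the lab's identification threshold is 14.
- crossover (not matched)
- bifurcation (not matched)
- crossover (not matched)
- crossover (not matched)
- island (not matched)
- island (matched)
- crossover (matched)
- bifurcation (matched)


Weighted minutiae match score:
  crossover: not matched, +0
  bifurcation: not matched, +0
  crossover: not matched, +0
  crossover: not matched, +0
  island: not matched, +0
  island: matched, +4 (running total 4)
  crossover: matched, +6 (running total 10)
  bifurcation: matched, +2 (running total 12)
Total score = 12
Threshold = 14; verdict = inconclusive

12


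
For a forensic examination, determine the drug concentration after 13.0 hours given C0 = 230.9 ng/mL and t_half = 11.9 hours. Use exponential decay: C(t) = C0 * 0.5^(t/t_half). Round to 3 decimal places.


Drug concentration decay:
Number of half-lives = t / t_half = 13.0 / 11.9 = 1.092437
Decay factor = 0.5^1.092437 = 0.46896852
C(t) = 230.9 * 0.46896852 = 108.285 ng/mL

108.285


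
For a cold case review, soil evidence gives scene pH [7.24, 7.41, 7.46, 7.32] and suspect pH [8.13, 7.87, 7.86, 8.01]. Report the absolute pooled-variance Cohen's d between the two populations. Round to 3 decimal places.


Pooled-variance Cohen's d for soil pH comparison:
Scene mean = 29.43 / 4 = 7.3575
Suspect mean = 31.87 / 4 = 7.9675
Scene sample variance s_s^2 = 0.009492
Suspect sample variance s_c^2 = 0.016425
Pooled variance = ((n_s-1)*s_s^2 + (n_c-1)*s_c^2) / (n_s + n_c - 2) = 0.012958
Pooled SD = sqrt(0.012958) = 0.113833
Mean difference = -0.61
|d| = |-0.61| / 0.113833 = 5.359

5.359


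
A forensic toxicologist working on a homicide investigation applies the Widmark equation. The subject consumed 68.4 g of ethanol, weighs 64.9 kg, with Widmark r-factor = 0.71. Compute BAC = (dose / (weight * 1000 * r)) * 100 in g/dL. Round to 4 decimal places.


Applying the Widmark formula:
BAC = (dose_g / (body_wt * 1000 * r)) * 100
Denominator = 64.9 * 1000 * 0.71 = 46079
BAC = (68.4 / 46079) * 100
BAC = 0.1484 g/dL

0.1484


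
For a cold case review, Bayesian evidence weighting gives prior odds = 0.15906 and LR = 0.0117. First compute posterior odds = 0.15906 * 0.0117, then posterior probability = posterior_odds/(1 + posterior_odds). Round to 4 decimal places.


Bayesian evidence evaluation:
Posterior odds = prior_odds * LR = 0.15906 * 0.0117 = 0.001861002
Posterior probability = posterior_odds / (1 + posterior_odds)
= 0.001861002 / (1 + 0.001861002)
= 0.001861002 / 1.001861002
= 0.0019

0.0019


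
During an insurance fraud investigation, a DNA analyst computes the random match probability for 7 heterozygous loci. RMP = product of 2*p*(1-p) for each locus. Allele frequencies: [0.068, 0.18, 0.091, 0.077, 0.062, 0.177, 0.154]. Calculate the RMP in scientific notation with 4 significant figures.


Computing RMP for 7 loci:
Locus 1: 2 * 0.068 * 0.932 = 0.126752
Locus 2: 2 * 0.18 * 0.82 = 0.2952
Locus 3: 2 * 0.091 * 0.909 = 0.165438
Locus 4: 2 * 0.077 * 0.923 = 0.142142
Locus 5: 2 * 0.062 * 0.938 = 0.116312
Locus 6: 2 * 0.177 * 0.823 = 0.291342
Locus 7: 2 * 0.154 * 0.846 = 0.260568
RMP = 7.769e-06

7.769e-06


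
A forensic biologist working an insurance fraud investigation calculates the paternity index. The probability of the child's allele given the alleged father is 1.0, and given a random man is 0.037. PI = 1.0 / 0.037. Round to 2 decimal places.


Paternity Index calculation:
PI = P(allele|father) / P(allele|random)
PI = 1.0 / 0.037
PI = 27.03

27.03


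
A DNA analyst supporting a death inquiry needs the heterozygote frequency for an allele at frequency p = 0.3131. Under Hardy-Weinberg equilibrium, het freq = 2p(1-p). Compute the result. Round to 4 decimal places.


Hardy-Weinberg heterozygote frequency:
q = 1 - p = 1 - 0.3131 = 0.6869
2pq = 2 * 0.3131 * 0.6869 = 0.4301

0.4301


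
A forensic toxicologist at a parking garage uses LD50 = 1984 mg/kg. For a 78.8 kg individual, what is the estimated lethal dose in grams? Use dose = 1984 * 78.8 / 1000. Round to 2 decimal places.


Lethal dose calculation:
Lethal dose = LD50 * body_weight / 1000
= 1984 * 78.8 / 1000
= 156339.2 / 1000
= 156.34 g

156.34


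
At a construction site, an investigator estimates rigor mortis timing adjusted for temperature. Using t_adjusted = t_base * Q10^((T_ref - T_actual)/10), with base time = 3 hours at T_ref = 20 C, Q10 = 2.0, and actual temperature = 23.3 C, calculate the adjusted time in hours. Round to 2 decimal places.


Rigor mortis time adjustment:
Exponent = (T_ref - T_actual) / 10 = (20 - 23.3) / 10 = -0.33
Q10 factor = 2.0^-0.33 = 0.79554
t_adjusted = 3 * 0.79554 = 2.39 hours

2.39
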